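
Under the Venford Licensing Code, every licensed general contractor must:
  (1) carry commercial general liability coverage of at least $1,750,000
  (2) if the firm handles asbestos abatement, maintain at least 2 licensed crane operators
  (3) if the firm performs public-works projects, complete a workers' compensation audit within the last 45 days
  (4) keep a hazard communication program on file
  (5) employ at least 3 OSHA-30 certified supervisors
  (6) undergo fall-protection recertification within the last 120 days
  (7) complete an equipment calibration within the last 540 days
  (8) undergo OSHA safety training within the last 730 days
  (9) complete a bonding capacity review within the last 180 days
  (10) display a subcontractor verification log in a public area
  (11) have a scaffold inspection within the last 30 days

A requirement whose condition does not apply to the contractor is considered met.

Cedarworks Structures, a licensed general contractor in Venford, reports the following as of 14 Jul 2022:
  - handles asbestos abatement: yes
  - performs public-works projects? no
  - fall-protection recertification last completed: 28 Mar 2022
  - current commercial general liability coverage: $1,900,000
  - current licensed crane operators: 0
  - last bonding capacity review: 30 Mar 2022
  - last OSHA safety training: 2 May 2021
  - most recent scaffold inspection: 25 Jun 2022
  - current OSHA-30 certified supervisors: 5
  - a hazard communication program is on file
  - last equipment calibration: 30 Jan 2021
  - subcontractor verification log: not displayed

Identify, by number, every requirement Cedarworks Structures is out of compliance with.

1. commercial general liability coverage $1,900,000 ≥ $1,750,000 → met
2. condition 'handles asbestos abatement' holds; licensed crane operators 0 < 2 → not met
3. condition 'performs public-works projects' does not hold → requirement n/a → met
4. hazard communication program present → met
5. OSHA-30 certified supervisors 5 ≥ 3 → met
6. fall-protection recertification 108 days ago vs limit 120 → met
7. equipment calibration 530 days ago vs limit 540 → met
8. OSHA safety training 438 days ago vs limit 730 → met
9. bonding capacity review 106 days ago vs limit 180 → met
10. subcontractor verification log absent → not met
11. scaffold inspection 19 days ago vs limit 30 → met
Not met: 2, 10

2, 10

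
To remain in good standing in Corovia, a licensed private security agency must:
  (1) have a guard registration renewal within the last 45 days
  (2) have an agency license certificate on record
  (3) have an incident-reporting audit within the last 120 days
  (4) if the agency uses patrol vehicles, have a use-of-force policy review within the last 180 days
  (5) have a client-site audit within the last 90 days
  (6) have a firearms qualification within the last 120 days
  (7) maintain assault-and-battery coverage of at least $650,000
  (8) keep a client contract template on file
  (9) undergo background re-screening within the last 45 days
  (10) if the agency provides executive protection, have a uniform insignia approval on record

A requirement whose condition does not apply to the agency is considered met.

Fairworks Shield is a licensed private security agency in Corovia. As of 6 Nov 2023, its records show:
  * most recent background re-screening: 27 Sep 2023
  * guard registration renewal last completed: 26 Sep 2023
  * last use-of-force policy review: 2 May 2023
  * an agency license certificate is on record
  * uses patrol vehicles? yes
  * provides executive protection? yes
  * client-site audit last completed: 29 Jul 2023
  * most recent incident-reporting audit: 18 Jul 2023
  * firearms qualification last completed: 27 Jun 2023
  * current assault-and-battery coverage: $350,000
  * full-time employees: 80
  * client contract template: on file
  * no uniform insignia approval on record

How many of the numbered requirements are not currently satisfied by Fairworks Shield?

5

1. guard registration renewal 41 days ago vs limit 45 → met
2. agency license certificate present → met
3. incident-reporting audit 111 days ago vs limit 120 → met
4. condition 'uses patrol vehicles' holds; use-of-force policy review 188 days ago vs limit 180 → not met
5. client-site audit 100 days ago vs limit 90 → not met
6. firearms qualification 132 days ago vs limit 120 → not met
7. assault-and-battery coverage $350,000 < $650,000 → not met
8. client contract template present → met
9. background re-screening 40 days ago vs limit 45 → met
10. condition 'provides executive protection' holds; uniform insignia approval absent → not met
Not met: 5 of 10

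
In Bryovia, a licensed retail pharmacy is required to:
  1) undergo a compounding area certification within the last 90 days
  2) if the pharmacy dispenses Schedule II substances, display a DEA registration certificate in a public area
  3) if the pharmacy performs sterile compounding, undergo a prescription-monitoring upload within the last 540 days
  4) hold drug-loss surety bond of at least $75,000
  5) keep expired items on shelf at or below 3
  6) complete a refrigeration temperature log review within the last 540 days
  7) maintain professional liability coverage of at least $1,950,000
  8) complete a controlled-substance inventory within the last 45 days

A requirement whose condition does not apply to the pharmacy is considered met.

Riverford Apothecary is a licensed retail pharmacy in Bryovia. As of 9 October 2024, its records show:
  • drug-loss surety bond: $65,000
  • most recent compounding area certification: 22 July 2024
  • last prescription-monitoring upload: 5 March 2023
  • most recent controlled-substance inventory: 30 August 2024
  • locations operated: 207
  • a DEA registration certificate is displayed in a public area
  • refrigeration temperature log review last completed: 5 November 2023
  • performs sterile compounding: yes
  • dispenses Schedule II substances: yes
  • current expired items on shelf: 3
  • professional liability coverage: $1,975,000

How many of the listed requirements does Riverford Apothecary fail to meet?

2

1. compounding area certification 79 days ago vs limit 90 → met
2. condition 'dispenses Schedule II substances' holds; DEA registration certificate present → met
3. condition 'performs sterile compounding' holds; prescription-monitoring upload 584 days ago vs limit 540 → not met
4. drug-loss surety bond $65,000 < $75,000 → not met
5. expired items on shelf 3 ≤ 3 → met
6. refrigeration temperature log review 339 days ago vs limit 540 → met
7. professional liability coverage $1,975,000 ≥ $1,950,000 → met
8. controlled-substance inventory 40 days ago vs limit 45 → met
Not met: 2 of 8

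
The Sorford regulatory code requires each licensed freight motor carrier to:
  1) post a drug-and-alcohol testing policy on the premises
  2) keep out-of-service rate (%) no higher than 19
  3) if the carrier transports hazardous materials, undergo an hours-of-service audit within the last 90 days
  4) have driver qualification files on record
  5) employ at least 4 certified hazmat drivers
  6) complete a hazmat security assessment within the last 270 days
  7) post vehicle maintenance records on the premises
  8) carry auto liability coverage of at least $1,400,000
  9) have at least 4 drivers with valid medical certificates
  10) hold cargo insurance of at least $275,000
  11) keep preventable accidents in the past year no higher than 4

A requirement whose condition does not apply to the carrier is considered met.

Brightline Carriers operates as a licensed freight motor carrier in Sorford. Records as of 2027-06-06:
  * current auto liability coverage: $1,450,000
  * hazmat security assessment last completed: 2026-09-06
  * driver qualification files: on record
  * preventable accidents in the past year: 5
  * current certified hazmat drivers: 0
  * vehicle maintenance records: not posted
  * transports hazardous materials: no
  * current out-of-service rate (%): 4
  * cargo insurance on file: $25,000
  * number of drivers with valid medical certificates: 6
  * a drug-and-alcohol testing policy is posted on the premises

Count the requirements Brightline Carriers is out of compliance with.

5

1. drug-and-alcohol testing policy present → met
2. out-of-service rate (%) 4 ≤ 19 → met
3. condition 'transports hazardous materials' does not hold → requirement n/a → met
4. driver qualification files present → met
5. certified hazmat drivers 0 < 4 → not met
6. hazmat security assessment 273 days ago vs limit 270 → not met
7. vehicle maintenance records absent → not met
8. auto liability coverage $1,450,000 ≥ $1,400,000 → met
9. drivers with valid medical certificates 6 ≥ 4 → met
10. cargo insurance $25,000 < $275,000 → not met
11. preventable accidents in the past year 5 > 4 → not met
Not met: 5 of 11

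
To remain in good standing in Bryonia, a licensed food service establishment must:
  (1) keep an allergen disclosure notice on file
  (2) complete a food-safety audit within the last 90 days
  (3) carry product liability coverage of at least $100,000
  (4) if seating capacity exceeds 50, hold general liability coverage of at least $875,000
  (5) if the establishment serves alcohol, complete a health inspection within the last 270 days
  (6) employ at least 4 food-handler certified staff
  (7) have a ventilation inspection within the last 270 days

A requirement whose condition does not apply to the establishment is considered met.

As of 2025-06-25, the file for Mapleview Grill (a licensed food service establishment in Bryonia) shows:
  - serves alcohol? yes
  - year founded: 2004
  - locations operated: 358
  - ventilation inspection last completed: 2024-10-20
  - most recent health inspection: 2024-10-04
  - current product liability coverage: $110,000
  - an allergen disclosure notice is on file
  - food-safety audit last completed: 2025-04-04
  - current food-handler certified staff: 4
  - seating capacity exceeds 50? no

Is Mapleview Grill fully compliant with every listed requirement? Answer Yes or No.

1. allergen disclosure notice present → met
2. food-safety audit 82 days ago vs limit 90 → met
3. product liability coverage $110,000 ≥ $100,000 → met
4. condition 'seating capacity exceeds 50' does not hold → requirement n/a → met
5. condition 'serves alcohol' holds; health inspection 264 days ago vs limit 270 → met
6. food-handler certified staff 4 ≥ 4 → met
7. ventilation inspection 248 days ago vs limit 270 → met
All met.

Yes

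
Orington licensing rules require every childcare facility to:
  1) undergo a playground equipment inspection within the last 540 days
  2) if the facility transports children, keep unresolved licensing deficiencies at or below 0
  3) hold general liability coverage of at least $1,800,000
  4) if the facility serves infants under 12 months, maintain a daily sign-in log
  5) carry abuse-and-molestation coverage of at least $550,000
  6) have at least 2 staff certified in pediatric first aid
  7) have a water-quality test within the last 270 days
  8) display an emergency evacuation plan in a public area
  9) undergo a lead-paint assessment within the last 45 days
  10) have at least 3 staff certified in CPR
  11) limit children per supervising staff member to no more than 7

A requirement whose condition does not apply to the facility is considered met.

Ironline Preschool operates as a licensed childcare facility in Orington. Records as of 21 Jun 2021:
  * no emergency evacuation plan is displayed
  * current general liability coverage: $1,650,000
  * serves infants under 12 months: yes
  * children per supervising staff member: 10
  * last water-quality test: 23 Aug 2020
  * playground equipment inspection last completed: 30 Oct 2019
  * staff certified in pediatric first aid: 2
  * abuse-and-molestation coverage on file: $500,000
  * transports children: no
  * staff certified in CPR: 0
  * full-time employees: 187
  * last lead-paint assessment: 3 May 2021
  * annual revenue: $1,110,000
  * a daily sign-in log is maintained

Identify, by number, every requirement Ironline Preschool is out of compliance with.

1. playground equipment inspection 600 days ago vs limit 540 → not met
2. condition 'transports children' does not hold → requirement n/a → met
3. general liability coverage $1,650,000 < $1,800,000 → not met
4. condition 'serves infants under 12 months' holds; daily sign-in log present → met
5. abuse-and-molestation coverage $500,000 < $550,000 → not met
6. staff certified in pediatric first aid 2 ≥ 2 → met
7. water-quality test 302 days ago vs limit 270 → not met
8. emergency evacuation plan absent → not met
9. lead-paint assessment 49 days ago vs limit 45 → not met
10. staff certified in CPR 0 < 3 → not met
11. children per supervising staff member 10 > 7 → not met
Not met: 1, 3, 5, 7, 8, 9, 10, 11

1, 3, 5, 7, 8, 9, 10, 11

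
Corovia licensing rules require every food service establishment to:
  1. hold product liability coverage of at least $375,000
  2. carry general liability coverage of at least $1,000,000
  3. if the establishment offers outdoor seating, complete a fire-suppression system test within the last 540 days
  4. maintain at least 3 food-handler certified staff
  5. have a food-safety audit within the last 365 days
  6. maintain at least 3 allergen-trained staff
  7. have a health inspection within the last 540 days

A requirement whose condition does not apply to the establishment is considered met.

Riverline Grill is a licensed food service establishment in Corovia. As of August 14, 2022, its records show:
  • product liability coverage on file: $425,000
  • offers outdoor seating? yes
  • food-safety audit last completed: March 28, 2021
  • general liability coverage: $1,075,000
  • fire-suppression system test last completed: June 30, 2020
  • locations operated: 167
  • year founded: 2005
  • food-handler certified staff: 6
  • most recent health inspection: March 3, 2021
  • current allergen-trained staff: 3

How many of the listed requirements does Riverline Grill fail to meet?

2

1. product liability coverage $425,000 ≥ $375,000 → met
2. general liability coverage $1,075,000 ≥ $1,000,000 → met
3. condition 'offers outdoor seating' holds; fire-suppression system test 775 days ago vs limit 540 → not met
4. food-handler certified staff 6 ≥ 3 → met
5. food-safety audit 504 days ago vs limit 365 → not met
6. allergen-trained staff 3 ≥ 3 → met
7. health inspection 529 days ago vs limit 540 → met
Not met: 2 of 7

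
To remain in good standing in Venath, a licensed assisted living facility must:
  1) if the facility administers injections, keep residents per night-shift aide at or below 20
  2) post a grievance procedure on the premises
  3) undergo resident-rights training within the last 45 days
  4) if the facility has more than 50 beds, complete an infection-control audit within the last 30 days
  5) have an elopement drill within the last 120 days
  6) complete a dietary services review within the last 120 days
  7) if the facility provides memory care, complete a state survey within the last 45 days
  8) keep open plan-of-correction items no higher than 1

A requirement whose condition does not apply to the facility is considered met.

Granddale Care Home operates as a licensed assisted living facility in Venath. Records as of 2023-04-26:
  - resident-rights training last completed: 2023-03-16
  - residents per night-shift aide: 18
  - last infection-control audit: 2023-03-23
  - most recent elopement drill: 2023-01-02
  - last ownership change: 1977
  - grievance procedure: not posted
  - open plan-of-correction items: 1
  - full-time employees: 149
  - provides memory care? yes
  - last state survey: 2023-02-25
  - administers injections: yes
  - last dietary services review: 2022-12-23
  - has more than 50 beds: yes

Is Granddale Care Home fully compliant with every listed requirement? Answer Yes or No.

1. condition 'administers injections' holds; residents per night-shift aide 18 ≤ 20 → met
2. grievance procedure absent → not met
3. resident-rights training 41 days ago vs limit 45 → met
4. condition 'has more than 50 beds' holds; infection-control audit 34 days ago vs limit 30 → not met
5. elopement drill 114 days ago vs limit 120 → met
6. dietary services review 124 days ago vs limit 120 → not met
7. condition 'provides memory care' holds; state survey 60 days ago vs limit 45 → not met
8. open plan-of-correction items 1 ≤ 1 → met
Not met: 2, 4, 6, 7

No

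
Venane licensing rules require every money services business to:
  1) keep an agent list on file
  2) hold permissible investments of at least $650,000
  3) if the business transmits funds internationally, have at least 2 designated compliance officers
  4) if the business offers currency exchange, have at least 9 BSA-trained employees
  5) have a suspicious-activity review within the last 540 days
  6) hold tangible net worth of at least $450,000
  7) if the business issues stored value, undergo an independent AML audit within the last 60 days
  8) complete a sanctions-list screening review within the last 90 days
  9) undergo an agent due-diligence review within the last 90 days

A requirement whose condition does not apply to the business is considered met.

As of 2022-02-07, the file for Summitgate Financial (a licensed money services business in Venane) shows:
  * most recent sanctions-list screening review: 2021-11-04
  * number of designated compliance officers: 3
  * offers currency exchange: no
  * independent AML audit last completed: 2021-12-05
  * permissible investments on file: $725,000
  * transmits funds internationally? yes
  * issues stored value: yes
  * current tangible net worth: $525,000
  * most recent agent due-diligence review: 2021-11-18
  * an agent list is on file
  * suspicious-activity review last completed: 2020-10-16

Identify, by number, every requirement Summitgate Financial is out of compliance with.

7, 8

1. agent list present → met
2. permissible investments $725,000 ≥ $650,000 → met
3. condition 'transmits funds internationally' holds; designated compliance officers 3 ≥ 2 → met
4. condition 'offers currency exchange' does not hold → requirement n/a → met
5. suspicious-activity review 479 days ago vs limit 540 → met
6. tangible net worth $525,000 ≥ $450,000 → met
7. condition 'issues stored value' holds; independent AML audit 64 days ago vs limit 60 → not met
8. sanctions-list screening review 95 days ago vs limit 90 → not met
9. agent due-diligence review 81 days ago vs limit 90 → met
Not met: 7, 8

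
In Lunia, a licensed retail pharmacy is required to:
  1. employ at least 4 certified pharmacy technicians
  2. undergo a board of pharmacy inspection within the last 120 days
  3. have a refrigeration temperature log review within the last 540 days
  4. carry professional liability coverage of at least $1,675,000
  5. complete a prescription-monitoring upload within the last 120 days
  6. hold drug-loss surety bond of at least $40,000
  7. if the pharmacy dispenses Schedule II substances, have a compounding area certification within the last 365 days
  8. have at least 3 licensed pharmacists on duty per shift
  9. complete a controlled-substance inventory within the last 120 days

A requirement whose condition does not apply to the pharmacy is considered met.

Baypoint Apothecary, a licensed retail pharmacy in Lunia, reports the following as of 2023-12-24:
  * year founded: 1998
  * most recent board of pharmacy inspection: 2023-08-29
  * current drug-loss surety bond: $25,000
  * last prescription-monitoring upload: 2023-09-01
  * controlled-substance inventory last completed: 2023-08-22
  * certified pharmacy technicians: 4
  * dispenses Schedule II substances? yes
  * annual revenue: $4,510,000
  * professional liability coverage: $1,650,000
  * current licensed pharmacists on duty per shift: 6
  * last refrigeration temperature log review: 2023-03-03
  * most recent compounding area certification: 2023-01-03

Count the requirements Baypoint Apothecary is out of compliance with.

3

1. certified pharmacy technicians 4 ≥ 4 → met
2. board of pharmacy inspection 117 days ago vs limit 120 → met
3. refrigeration temperature log review 296 days ago vs limit 540 → met
4. professional liability coverage $1,650,000 < $1,675,000 → not met
5. prescription-monitoring upload 114 days ago vs limit 120 → met
6. drug-loss surety bond $25,000 < $40,000 → not met
7. condition 'dispenses Schedule II substances' holds; compounding area certification 355 days ago vs limit 365 → met
8. licensed pharmacists on duty per shift 6 ≥ 3 → met
9. controlled-substance inventory 124 days ago vs limit 120 → not met
Not met: 3 of 9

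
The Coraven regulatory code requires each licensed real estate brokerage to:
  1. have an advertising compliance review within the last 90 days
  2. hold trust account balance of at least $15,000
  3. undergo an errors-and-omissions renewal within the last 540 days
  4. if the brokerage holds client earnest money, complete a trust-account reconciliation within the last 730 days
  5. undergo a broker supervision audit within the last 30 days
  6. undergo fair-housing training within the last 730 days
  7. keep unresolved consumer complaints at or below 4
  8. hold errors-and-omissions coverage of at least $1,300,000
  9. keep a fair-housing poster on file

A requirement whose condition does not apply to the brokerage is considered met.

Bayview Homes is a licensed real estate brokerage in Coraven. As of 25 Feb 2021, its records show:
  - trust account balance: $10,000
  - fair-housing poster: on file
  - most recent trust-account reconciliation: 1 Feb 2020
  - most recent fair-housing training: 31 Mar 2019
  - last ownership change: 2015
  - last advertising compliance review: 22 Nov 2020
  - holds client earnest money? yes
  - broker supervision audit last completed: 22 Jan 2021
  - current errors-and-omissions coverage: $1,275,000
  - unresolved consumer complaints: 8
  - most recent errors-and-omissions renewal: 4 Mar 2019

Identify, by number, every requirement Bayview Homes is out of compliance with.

1. advertising compliance review 95 days ago vs limit 90 → not met
2. trust account balance $10,000 < $15,000 → not met
3. errors-and-omissions renewal 724 days ago vs limit 540 → not met
4. condition 'holds client earnest money' holds; trust-account reconciliation 390 days ago vs limit 730 → met
5. broker supervision audit 34 days ago vs limit 30 → not met
6. fair-housing training 697 days ago vs limit 730 → met
7. unresolved consumer complaints 8 > 4 → not met
8. errors-and-omissions coverage $1,275,000 < $1,300,000 → not met
9. fair-housing poster present → met
Not met: 1, 2, 3, 5, 7, 8

1, 2, 3, 5, 7, 8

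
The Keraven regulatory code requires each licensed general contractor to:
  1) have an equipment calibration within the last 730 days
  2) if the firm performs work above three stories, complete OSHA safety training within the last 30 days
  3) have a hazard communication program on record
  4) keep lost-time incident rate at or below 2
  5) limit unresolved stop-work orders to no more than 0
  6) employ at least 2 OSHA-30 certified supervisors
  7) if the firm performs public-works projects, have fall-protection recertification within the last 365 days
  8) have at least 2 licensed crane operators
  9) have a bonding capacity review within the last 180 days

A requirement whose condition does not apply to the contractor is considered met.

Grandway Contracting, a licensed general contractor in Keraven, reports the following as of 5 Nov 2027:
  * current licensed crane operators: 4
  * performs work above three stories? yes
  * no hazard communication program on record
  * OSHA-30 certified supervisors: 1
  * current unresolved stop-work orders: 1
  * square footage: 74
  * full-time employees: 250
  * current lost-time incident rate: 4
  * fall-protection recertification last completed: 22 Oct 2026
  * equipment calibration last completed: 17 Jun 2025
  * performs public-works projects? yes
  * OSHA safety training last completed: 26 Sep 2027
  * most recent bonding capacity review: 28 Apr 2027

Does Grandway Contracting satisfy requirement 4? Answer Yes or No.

No

4. lost-time incident rate 4 > 2 → not met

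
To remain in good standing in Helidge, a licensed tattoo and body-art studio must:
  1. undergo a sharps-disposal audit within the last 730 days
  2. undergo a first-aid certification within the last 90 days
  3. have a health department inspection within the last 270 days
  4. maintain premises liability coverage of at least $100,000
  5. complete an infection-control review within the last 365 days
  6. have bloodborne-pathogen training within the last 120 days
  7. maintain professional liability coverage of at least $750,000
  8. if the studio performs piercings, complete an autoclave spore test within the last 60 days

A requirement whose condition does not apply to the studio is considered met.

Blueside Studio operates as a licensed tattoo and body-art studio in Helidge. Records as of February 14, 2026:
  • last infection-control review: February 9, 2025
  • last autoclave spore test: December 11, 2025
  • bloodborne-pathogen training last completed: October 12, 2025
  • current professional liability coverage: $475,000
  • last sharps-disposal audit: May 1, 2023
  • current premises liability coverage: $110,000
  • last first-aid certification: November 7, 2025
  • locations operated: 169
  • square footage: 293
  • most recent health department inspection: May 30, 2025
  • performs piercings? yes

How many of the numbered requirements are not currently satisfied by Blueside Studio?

1. sharps-disposal audit 1020 days ago vs limit 730 → not met
2. first-aid certification 99 days ago vs limit 90 → not met
3. health department inspection 260 days ago vs limit 270 → met
4. premises liability coverage $110,000 ≥ $100,000 → met
5. infection-control review 370 days ago vs limit 365 → not met
6. bloodborne-pathogen training 125 days ago vs limit 120 → not met
7. professional liability coverage $475,000 < $750,000 → not met
8. condition 'performs piercings' holds; autoclave spore test 65 days ago vs limit 60 → not met
Not met: 6 of 8

6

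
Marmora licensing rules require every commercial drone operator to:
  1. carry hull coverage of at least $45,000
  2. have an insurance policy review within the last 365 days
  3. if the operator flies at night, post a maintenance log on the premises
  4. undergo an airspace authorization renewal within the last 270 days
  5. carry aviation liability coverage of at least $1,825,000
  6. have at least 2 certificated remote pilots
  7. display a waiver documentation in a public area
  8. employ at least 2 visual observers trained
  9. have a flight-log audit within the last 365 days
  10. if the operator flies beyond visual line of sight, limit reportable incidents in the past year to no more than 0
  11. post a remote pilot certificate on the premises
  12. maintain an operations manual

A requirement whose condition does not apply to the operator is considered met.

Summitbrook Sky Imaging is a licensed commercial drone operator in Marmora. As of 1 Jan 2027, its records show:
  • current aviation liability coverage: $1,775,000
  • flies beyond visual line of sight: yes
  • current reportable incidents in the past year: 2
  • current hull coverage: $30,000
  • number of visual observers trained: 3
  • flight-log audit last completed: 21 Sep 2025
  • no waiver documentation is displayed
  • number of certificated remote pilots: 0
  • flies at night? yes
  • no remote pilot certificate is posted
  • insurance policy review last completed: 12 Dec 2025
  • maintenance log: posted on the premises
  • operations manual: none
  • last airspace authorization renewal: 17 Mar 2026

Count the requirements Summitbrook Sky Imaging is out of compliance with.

10

1. hull coverage $30,000 < $45,000 → not met
2. insurance policy review 385 days ago vs limit 365 → not met
3. condition 'flies at night' holds; maintenance log present → met
4. airspace authorization renewal 290 days ago vs limit 270 → not met
5. aviation liability coverage $1,775,000 < $1,825,000 → not met
6. certificated remote pilots 0 < 2 → not met
7. waiver documentation absent → not met
8. visual observers trained 3 ≥ 2 → met
9. flight-log audit 467 days ago vs limit 365 → not met
10. condition 'flies beyond visual line of sight' holds; reportable incidents in the past year 2 > 0 → not met
11. remote pilot certificate absent → not met
12. operations manual absent → not met
Not met: 10 of 12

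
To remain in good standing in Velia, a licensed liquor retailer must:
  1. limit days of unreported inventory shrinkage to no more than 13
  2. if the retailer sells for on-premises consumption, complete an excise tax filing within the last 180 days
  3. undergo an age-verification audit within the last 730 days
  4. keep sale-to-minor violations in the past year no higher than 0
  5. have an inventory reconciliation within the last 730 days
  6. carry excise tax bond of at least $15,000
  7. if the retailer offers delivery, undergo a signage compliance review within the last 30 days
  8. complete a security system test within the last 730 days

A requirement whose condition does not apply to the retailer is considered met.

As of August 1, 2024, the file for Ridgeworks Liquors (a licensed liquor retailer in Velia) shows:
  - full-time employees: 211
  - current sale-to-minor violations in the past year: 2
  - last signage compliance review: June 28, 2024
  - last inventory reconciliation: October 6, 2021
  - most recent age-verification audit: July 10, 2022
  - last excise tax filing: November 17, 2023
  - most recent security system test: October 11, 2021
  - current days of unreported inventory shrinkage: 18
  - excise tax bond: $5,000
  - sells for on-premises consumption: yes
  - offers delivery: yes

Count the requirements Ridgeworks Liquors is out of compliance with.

8

1. days of unreported inventory shrinkage 18 > 13 → not met
2. condition 'sells for on-premises consumption' holds; excise tax filing 258 days ago vs limit 180 → not met
3. age-verification audit 753 days ago vs limit 730 → not met
4. sale-to-minor violations in the past year 2 > 0 → not met
5. inventory reconciliation 1030 days ago vs limit 730 → not met
6. excise tax bond $5,000 < $15,000 → not met
7. condition 'offers delivery' holds; signage compliance review 34 days ago vs limit 30 → not met
8. security system test 1025 days ago vs limit 730 → not met
Not met: 8 of 8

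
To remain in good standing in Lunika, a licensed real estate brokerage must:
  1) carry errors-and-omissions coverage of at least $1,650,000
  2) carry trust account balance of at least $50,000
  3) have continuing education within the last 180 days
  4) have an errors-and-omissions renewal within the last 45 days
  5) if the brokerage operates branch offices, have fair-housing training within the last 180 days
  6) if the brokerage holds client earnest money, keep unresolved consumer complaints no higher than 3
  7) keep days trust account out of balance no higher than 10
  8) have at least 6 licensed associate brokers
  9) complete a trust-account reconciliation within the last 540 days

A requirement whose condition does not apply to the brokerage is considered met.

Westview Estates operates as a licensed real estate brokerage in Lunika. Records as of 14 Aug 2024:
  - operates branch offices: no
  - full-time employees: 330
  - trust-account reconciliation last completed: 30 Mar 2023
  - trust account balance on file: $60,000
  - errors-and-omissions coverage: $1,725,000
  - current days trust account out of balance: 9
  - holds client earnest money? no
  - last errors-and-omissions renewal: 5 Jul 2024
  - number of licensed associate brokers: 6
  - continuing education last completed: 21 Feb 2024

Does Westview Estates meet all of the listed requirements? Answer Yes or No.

1. errors-and-omissions coverage $1,725,000 ≥ $1,650,000 → met
2. trust account balance $60,000 ≥ $50,000 → met
3. continuing education 175 days ago vs limit 180 → met
4. errors-and-omissions renewal 40 days ago vs limit 45 → met
5. condition 'operates branch offices' does not hold → requirement n/a → met
6. condition 'holds client earnest money' does not hold → requirement n/a → met
7. days trust account out of balance 9 ≤ 10 → met
8. licensed associate brokers 6 ≥ 6 → met
9. trust-account reconciliation 503 days ago vs limit 540 → met
All met.

Yes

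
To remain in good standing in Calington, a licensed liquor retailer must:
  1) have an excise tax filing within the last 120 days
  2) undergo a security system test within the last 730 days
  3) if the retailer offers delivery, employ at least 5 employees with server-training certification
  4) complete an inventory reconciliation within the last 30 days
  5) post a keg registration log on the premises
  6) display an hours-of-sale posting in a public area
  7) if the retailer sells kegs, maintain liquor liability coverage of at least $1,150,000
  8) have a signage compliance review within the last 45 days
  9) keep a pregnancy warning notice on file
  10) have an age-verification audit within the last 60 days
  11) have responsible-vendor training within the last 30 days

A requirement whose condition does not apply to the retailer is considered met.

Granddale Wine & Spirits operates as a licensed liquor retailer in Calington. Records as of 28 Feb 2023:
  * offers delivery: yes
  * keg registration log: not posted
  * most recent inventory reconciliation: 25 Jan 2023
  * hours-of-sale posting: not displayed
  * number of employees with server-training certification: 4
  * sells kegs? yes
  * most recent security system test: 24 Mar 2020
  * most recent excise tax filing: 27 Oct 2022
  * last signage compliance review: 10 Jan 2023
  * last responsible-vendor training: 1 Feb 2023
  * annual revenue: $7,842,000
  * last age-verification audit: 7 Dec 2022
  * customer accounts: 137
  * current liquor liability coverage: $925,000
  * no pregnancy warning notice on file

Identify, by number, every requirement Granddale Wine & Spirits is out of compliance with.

1. excise tax filing 124 days ago vs limit 120 → not met
2. security system test 1071 days ago vs limit 730 → not met
3. condition 'offers delivery' holds; employees with server-training certification 4 < 5 → not met
4. inventory reconciliation 34 days ago vs limit 30 → not met
5. keg registration log absent → not met
6. hours-of-sale posting absent → not met
7. condition 'sells kegs' holds; liquor liability coverage $925,000 < $1,150,000 → not met
8. signage compliance review 49 days ago vs limit 45 → not met
9. pregnancy warning notice absent → not met
10. age-verification audit 83 days ago vs limit 60 → not met
11. responsible-vendor training 27 days ago vs limit 30 → met
Not met: 1, 2, 3, 4, 5, 6, 7, 8, 9, 10

1, 2, 3, 4, 5, 6, 7, 8, 9, 10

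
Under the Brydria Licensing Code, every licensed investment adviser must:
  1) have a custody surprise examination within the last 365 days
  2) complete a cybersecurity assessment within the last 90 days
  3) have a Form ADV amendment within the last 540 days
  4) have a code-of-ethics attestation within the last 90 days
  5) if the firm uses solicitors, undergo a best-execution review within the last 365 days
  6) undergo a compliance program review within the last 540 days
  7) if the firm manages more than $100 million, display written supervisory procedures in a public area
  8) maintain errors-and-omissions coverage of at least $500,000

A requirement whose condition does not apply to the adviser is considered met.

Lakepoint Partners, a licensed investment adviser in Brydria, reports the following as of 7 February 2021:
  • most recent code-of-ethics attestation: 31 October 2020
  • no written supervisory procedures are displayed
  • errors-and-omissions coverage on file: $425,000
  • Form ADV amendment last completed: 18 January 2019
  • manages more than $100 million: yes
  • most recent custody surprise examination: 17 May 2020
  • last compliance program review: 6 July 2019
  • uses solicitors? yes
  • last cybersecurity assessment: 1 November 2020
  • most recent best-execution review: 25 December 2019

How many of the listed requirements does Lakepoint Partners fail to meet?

7

1. custody surprise examination 266 days ago vs limit 365 → met
2. cybersecurity assessment 98 days ago vs limit 90 → not met
3. Form ADV amendment 751 days ago vs limit 540 → not met
4. code-of-ethics attestation 99 days ago vs limit 90 → not met
5. condition 'uses solicitors' holds; best-execution review 410 days ago vs limit 365 → not met
6. compliance program review 582 days ago vs limit 540 → not met
7. condition 'manages more than $100 million' holds; written supervisory procedures absent → not met
8. errors-and-omissions coverage $425,000 < $500,000 → not met
Not met: 7 of 8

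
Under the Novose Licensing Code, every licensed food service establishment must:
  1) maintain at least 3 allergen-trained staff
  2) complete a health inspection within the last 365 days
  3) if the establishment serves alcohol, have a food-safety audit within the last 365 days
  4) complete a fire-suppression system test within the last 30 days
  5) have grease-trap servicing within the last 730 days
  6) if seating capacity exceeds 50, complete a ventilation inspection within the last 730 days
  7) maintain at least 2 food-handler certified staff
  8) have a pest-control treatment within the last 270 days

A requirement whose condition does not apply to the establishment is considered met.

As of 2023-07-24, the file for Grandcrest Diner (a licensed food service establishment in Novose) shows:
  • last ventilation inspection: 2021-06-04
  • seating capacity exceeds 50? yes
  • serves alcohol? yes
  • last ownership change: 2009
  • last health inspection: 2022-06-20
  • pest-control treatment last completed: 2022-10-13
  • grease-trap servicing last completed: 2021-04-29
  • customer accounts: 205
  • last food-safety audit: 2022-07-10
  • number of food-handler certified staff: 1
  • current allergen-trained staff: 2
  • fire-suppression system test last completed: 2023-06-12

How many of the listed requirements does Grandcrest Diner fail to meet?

8

1. allergen-trained staff 2 < 3 → not met
2. health inspection 399 days ago vs limit 365 → not met
3. condition 'serves alcohol' holds; food-safety audit 379 days ago vs limit 365 → not met
4. fire-suppression system test 42 days ago vs limit 30 → not met
5. grease-trap servicing 816 days ago vs limit 730 → not met
6. condition 'seating capacity exceeds 50' holds; ventilation inspection 780 days ago vs limit 730 → not met
7. food-handler certified staff 1 < 2 → not met
8. pest-control treatment 284 days ago vs limit 270 → not met
Not met: 8 of 8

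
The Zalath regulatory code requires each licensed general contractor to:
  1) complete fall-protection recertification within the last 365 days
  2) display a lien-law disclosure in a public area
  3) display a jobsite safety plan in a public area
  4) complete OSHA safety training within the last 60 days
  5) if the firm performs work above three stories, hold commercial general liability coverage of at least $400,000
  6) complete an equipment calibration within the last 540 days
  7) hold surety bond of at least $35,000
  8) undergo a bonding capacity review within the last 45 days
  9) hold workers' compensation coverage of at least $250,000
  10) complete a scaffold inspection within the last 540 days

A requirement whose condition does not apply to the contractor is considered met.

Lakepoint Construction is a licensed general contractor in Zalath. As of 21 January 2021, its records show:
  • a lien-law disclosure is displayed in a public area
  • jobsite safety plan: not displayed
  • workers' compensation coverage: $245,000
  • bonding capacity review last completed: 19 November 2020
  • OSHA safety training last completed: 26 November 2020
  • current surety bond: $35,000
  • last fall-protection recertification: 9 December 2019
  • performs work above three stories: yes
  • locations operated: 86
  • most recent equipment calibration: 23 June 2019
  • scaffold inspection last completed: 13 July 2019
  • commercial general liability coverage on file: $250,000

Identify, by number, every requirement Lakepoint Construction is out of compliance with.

1. fall-protection recertification 409 days ago vs limit 365 → not met
2. lien-law disclosure present → met
3. jobsite safety plan absent → not met
4. OSHA safety training 56 days ago vs limit 60 → met
5. condition 'performs work above three stories' holds; commercial general liability coverage $250,000 < $400,000 → not met
6. equipment calibration 578 days ago vs limit 540 → not met
7. surety bond $35,000 ≥ $35,000 → met
8. bonding capacity review 63 days ago vs limit 45 → not met
9. workers' compensation coverage $245,000 < $250,000 → not met
10. scaffold inspection 558 days ago vs limit 540 → not met
Not met: 1, 3, 5, 6, 8, 9, 10

1, 3, 5, 6, 8, 9, 10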